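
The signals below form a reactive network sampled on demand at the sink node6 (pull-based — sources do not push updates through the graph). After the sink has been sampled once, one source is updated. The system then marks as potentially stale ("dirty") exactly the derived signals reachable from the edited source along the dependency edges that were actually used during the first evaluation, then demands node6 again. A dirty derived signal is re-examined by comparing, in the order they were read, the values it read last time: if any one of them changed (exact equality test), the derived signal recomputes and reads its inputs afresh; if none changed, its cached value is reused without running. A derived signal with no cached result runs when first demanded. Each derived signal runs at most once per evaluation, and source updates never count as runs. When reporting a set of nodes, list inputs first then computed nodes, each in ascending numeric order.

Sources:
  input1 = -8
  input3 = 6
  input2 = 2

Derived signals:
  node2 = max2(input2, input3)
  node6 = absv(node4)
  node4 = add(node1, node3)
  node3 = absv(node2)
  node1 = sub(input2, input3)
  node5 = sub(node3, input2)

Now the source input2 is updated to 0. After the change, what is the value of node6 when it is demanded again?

Initial pass — values computed on the first demand:
  node1 = sub(2, 6) = -4
  node2 = max2(2, 6) = 6
  node3 = absv(6) = 6
  node4 = add(-4, 6) = 2
  node6 = absv(2) = 2

Second demand — change propagation:
  node1: re-runs because input2 2->0; new result -6.
  node2: re-runs because input2 2->0; new result 6 (unchanged).
  node3: re-examined; everything it read last time is the same (node2 unchanged) — cache 6 kept, no run.
  node4: re-runs because node1 -4->-6; new result 0.
  node6: re-runs because node4 2->0; new result 0.

The important point: at node3 every value read last time is unchanged, so the dirty flag clears without a run.

node6 now evaluates to 0.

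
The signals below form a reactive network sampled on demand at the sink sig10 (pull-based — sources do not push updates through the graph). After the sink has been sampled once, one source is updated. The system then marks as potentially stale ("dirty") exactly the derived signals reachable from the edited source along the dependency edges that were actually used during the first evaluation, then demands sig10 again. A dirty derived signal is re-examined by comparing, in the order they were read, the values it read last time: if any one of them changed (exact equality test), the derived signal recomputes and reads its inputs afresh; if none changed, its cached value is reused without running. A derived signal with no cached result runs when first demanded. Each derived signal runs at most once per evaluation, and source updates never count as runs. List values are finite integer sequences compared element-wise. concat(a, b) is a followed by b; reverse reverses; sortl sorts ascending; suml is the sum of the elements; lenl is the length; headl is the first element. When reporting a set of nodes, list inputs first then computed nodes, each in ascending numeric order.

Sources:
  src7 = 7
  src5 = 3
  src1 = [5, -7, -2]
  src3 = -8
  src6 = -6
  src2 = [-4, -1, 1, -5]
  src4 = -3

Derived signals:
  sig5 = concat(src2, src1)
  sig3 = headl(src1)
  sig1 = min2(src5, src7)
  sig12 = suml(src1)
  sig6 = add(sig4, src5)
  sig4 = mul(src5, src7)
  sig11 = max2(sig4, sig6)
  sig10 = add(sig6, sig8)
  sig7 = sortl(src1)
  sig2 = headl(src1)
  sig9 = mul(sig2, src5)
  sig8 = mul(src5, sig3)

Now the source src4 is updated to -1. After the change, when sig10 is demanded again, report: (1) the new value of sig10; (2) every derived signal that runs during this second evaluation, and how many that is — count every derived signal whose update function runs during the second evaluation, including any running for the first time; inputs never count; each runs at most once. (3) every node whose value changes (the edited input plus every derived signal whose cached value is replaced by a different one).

sig10 now evaluates to 39.
Run set: none (0 run).
Changed values: src4.
The important point: nothing the output needs ever reads src4, so the edit is invisible to it.

Initial pass — values computed on the first demand:
  sig3 = headl([5, -7, -2]) = 5
  sig4 = mul(3, 7) = 21
  sig6 = add(21, 3) = 24
  sig8 = mul(3, 5) = 15
  sig10 = add(24, 15) = 39

Second demand — change propagation:
  no demanded computation ever read src4, so the edit dirties nothing and nothing runs.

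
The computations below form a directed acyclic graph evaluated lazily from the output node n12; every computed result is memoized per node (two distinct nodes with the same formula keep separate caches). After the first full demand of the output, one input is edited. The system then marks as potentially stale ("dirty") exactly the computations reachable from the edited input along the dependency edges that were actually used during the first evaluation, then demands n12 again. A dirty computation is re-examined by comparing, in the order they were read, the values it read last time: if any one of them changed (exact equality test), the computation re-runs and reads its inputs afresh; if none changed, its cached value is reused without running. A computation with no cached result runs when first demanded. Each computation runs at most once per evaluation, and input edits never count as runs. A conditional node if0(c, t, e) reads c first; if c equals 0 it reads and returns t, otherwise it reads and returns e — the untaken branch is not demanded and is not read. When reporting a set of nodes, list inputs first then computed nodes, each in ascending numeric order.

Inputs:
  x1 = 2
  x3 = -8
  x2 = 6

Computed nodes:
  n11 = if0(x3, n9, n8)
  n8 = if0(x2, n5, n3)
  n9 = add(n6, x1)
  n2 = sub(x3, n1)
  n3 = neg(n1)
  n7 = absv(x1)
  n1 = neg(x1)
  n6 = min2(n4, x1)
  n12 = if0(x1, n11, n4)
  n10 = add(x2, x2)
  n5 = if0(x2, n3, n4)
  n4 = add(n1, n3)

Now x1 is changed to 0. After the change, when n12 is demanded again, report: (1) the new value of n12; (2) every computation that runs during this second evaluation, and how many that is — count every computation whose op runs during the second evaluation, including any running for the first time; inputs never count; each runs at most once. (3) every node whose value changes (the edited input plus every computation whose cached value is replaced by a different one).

Demanding n12 again yields 0.
5 computations run: n1, n3, n8, n11, n12.
The nodes whose values change: x1, n1, n3.
Note the branch switch — demand abandons n4, which is never re-examined.

First demand of the output computes:
  n1 = neg(2) = -2
  n3 = neg(-2) = 2
  n4 = add(-2, 2) = 0
  n12 = if0(x1=2 -> else branch n4) = 0

After the edit, cleaning proceeds:
  n1: a read changed (x1 2->0) — executes, giving 0.
  n3: a read changed (n1 -2->0) — executes, giving 0.
  n4: stays stale; no demand reaches it after the flip.
  n8: had never run; runs now, result 0.
  n11: had never run; runs now, result 0.
  n12: a read changed (x1 2->0) — executes, giving 0 — identical to its old value.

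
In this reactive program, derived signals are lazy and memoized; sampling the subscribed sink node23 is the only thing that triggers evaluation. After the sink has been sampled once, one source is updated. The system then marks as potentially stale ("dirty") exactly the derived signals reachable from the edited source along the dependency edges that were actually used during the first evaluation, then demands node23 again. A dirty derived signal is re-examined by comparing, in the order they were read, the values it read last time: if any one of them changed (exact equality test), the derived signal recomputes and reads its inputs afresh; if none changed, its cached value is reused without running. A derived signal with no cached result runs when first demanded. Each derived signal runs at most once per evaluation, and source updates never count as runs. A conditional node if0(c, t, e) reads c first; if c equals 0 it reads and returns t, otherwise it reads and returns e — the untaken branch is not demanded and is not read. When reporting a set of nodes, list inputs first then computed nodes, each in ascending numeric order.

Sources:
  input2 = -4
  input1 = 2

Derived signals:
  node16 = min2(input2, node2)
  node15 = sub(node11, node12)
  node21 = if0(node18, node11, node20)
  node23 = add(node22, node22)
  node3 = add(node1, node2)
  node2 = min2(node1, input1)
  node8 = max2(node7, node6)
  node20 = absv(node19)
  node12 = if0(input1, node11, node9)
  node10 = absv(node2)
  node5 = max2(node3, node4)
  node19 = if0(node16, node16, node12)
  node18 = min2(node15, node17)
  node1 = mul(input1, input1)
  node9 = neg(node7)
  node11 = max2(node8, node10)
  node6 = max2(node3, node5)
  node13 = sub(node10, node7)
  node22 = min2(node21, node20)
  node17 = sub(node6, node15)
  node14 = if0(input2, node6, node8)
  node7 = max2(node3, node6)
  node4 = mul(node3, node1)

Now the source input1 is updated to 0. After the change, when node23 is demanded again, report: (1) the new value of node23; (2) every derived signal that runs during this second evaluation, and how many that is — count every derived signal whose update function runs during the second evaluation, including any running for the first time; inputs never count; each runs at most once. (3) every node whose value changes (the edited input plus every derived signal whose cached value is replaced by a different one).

Demanding node23 again yields 0.
20 derived signals run: node1, node2, node3, node4, node5, node6, node7, node8, node10, node11, node12, node15, node16, node17, node18, node19, node20, node21, node22, node23.
The nodes whose values change: input1, node1, node2, node3, node4, node5, node6, node7, node8, node10, node11, node12, node15, node17, node18, node19, node20, node21, node22, node23.
Note the branch switch — demand abandons node9, which is never re-examined.

First demand of the output computes:
  node1 = mul(2, 2) = 4
  node2 = min2(4, 2) = 2
  node3 = add(4, 2) = 6
  node4 = mul(6, 4) = 24
  node5 = max2(6, 24) = 24
  node6 = max2(6, 24) = 24
  node7 = max2(6, 24) = 24
  node8 = max2(24, 24) = 24
  node9 = neg(24) = -24
  node10 = absv(2) = 2
  node11 = max2(24, 2) = 24
  node12 = if0(input1=2 -> else branch node9) = -24
  node15 = sub(24, -24) = 48
  node16 = min2(-4, 2) = -4
  node17 = sub(24, 48) = -24
  node18 = min2(48, -24) = -24
  node19 = if0(node16=-4 -> else branch node12) = -24
  node20 = absv(-24) = 24
  node21 = if0(node18=-24 -> else branch node20) = 24
  node22 = min2(24, 24) = 24
  node23 = add(24, 24) = 48

After the edit, cleaning proceeds:
  node1: a read changed (input1 2->0; input1 2->0) — executes, giving 0.
  node2: a read changed (node1 4->0; input1 2->0) — executes, giving 0.
  node3: a read changed (node1 4->0; node2 2->0) — executes, giving 0.
  node4: a read changed (node3 6->0; node1 4->0) — executes, giving 0.
  node5: a read changed (node3 6->0; node4 24->0) — executes, giving 0.
  node6: a read changed (node3 6->0; node5 24->0) — executes, giving 0.
  node7: a read changed (node3 6->0; node6 24->0) — executes, giving 0.
  node8: a read changed (node7 24->0; node6 24->0) — executes, giving 0.
  node9: stays stale; no demand reaches it after the flip.
  node10: a read changed (node2 2->0) — executes, giving 0.
  node11: a read changed (node8 24->0; node10 2->0) — executes, giving 0.
  node12: a read changed (input1 2->0) — executes, giving 0.
  node15: a read changed (node11 24->0; node12 -24->0) — executes, giving 0.
  node16: a read changed (node2 2->0) — executes, giving -4 — identical to its old value.
  node17: a read changed (node6 24->0; node15 48->0) — executes, giving 0.
  node18: a read changed (node15 48->0; node17 -24->0) — executes, giving 0.
  node19: a read changed (node12 -24->0) — executes, giving 0.
  node20: a read changed (node19 -24->0) — executes, giving 0.
  node21: a read changed (node18 -24->0; node20 24->0) — executes, giving 0.
  node22: a read changed (node21 24->0; node20 24->0) — executes, giving 0.
  node23: a read changed (node22 24->0; node22 24->0) — executes, giving 0.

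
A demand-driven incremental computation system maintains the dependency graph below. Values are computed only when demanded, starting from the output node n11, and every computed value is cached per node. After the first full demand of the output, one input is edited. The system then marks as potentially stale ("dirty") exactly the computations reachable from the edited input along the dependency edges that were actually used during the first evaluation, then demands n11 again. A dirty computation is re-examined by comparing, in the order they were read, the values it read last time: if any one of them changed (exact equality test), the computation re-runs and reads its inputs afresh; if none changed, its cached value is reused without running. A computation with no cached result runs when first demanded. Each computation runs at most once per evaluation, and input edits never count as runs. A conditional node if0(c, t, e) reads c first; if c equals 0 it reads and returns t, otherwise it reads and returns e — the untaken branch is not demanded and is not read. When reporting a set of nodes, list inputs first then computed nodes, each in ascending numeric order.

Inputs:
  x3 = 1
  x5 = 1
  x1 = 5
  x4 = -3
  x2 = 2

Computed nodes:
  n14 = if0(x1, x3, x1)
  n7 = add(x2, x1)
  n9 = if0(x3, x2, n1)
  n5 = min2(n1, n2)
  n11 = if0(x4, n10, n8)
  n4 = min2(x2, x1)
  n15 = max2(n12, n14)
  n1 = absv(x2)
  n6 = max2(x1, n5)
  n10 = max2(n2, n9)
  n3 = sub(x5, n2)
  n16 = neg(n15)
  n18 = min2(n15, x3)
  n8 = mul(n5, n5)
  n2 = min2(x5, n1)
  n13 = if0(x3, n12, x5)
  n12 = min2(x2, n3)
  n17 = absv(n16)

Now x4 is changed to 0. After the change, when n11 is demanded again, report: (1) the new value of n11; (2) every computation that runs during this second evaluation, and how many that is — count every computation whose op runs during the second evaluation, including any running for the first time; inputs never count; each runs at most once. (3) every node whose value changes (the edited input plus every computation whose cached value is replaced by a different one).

First evaluation (everything demanded from the output):
  n1 = absv(2) = 2
  n2 = min2(1, 2) = 1
  n5 = min2(2, 1) = 1
  n8 = mul(1, 1) = 1
  n11 = if0(x4=-3 -> else branch n8) = 1

Propagation after the edit:
  n9: demanded for the first time — runs, produces 2.
  n10: demanded for the first time — runs, produces 2.
  n11: runs — x4 -3->0; result 2.

Key observation: a condition flipped, so demand reaches new nodes — n9, n10 run for the first time.

New value of n11: 2.
Computations that run: n9, n10, n11 — 3 in total.
Values that change: x4, n11.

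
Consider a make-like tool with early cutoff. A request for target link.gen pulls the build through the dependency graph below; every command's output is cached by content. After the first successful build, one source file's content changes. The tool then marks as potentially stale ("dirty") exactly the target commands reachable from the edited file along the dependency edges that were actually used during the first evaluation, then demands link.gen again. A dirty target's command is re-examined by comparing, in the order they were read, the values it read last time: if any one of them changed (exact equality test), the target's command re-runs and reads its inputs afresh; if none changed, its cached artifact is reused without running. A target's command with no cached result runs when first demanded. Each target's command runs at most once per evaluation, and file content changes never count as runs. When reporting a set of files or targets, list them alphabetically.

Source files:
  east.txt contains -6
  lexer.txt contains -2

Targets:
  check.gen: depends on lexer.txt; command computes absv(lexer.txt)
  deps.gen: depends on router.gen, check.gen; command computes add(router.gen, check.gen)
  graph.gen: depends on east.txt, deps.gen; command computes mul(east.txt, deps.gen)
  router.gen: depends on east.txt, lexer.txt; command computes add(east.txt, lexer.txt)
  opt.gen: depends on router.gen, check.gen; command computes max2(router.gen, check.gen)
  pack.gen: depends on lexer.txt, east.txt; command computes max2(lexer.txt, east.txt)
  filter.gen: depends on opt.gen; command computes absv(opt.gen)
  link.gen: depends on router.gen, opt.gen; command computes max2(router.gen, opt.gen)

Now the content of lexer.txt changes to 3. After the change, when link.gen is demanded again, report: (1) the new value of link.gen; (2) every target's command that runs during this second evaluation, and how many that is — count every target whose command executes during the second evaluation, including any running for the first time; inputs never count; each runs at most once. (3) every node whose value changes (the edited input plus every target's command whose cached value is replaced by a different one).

First demand of the output computes:
  check.gen = absv(-2) = 2
  router.gen = add(-6, -2) = -8
  opt.gen = max2(-8, 2) = 2
  link.gen = max2(-8, 2) = 2

After the edit, cleaning proceeds:
  check.gen: a read changed (lexer.txt -2->3) — executes, giving 3.
  router.gen: a read changed (lexer.txt -2->3) — executes, giving -3.
  opt.gen: a read changed (router.gen -8->-3; check.gen 2->3) — executes, giving 3.
  link.gen: a read changed (router.gen -8->-3; opt.gen 2->3) — executes, giving 3.

Demanding link.gen again yields 3.
4 target commands run: check.gen, link.gen, opt.gen, router.gen.
The nodes whose values change: check.gen, lexer.txt, link.gen, opt.gen, router.gen.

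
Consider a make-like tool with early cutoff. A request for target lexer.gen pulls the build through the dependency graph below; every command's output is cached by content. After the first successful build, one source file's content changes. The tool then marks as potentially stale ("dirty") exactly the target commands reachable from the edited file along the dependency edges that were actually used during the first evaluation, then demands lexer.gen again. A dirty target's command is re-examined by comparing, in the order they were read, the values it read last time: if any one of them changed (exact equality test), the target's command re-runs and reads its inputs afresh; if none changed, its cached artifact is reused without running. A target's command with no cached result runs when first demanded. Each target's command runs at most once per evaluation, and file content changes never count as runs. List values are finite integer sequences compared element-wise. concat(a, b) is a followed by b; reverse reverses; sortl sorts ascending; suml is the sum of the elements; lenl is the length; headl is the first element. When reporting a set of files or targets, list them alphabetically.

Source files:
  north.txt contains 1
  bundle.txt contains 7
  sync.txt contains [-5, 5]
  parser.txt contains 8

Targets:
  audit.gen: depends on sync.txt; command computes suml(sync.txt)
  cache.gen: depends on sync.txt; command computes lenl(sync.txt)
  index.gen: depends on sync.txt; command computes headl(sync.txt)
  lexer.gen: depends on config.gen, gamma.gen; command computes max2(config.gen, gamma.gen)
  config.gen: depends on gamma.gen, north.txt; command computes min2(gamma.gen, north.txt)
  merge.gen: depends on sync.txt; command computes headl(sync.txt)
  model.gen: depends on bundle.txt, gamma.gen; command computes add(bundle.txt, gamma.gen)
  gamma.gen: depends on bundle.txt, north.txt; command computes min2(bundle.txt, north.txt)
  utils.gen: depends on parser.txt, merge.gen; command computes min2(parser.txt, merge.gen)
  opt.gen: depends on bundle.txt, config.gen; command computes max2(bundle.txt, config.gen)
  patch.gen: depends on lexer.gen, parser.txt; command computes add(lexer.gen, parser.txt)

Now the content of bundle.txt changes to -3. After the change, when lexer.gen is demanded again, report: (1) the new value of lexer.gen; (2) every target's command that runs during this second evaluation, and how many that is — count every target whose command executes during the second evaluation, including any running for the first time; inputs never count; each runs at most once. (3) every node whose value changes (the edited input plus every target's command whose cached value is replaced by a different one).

First demand of the output computes:
  gamma.gen = min2(7, 1) = 1
  config.gen = min2(1, 1) = 1
  lexer.gen = max2(1, 1) = 1

After the edit, cleaning proceeds:
  gamma.gen: a read changed (bundle.txt 7->-3) — executes, giving -3.
  config.gen: a read changed (gamma.gen 1->-3) — executes, giving -3.
  lexer.gen: a read changed (config.gen 1->-3; gamma.gen 1->-3) — executes, giving -3.

Demanding lexer.gen again yields -3.
3 target commands run: config.gen, gamma.gen, lexer.gen.
The nodes whose values change: bundle.txt, config.gen, gamma.gen, lexer.gen.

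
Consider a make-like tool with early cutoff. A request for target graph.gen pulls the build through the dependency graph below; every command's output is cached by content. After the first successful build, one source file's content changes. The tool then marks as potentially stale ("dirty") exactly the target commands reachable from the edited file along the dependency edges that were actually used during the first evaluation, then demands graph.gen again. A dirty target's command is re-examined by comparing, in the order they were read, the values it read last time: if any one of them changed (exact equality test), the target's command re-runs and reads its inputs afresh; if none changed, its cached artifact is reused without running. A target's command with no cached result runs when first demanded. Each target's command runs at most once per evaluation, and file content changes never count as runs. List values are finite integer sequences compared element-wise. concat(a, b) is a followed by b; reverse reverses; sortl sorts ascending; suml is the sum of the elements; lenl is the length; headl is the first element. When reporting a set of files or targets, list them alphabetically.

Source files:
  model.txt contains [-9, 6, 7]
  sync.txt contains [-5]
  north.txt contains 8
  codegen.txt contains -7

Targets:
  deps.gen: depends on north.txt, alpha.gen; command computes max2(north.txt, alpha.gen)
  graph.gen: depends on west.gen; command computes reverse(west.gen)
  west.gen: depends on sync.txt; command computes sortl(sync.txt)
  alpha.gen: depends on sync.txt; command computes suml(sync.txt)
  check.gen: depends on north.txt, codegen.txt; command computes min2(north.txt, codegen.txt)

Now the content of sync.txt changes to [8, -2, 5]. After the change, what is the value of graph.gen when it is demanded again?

Demanding graph.gen again yields [8, 5, -2].

First demand of the output computes:
  west.gen = sortl([-5]) = [-5]
  graph.gen = reverse([-5]) = [-5]

After the edit, cleaning proceeds:
  west.gen: a read changed (sync.txt [-5]->[8, -2, 5]) — executes, giving [-2, 5, 8].
  graph.gen: a read changed (west.gen [-5]->[-2, 5, 8]) — executes, giving [8, 5, -2].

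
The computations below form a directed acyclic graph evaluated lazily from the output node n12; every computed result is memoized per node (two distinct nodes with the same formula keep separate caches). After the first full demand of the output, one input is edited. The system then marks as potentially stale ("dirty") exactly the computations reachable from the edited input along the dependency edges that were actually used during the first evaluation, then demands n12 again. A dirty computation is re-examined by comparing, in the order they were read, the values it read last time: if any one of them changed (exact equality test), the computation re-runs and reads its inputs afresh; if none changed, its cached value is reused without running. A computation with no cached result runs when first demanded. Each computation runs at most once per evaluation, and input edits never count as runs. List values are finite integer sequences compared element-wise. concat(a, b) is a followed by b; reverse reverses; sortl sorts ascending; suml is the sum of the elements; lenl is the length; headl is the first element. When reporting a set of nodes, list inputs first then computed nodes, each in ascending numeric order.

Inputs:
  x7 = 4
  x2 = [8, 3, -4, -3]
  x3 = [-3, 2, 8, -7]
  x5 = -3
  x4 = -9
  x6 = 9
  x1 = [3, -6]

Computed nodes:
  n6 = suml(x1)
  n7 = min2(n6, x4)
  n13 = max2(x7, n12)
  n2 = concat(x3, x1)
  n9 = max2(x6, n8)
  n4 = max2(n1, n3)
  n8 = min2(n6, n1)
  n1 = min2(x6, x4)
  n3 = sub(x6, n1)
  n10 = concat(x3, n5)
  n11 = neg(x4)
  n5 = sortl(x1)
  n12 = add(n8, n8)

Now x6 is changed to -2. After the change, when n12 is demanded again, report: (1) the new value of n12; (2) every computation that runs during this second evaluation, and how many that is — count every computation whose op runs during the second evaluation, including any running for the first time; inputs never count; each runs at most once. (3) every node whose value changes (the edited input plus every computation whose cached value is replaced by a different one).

First demand of the output computes:
  n1 = min2(9, -9) = -9
  n6 = suml([3, -6]) = -3
  n8 = min2(-3, -9) = -9
  n12 = add(-9, -9) = -18

After the edit, cleaning proceeds:
  n1: a read changed (x6 9->-2) — executes, giving -9 — identical to its old value.
  n8: dirty, but its reads are unchanged (n6 unchanged, n1 unchanged); cached -9 stands.
  n12: dirty, but its reads are unchanged (n8 unchanged, n8 unchanged); cached -18 stands.

Note the absorption at n1: it re-runs yet its value is the same, leaving the output's value untouched.

Demanding n12 again yields -18.
1 computations run: n1.
The nodes whose values change: x6.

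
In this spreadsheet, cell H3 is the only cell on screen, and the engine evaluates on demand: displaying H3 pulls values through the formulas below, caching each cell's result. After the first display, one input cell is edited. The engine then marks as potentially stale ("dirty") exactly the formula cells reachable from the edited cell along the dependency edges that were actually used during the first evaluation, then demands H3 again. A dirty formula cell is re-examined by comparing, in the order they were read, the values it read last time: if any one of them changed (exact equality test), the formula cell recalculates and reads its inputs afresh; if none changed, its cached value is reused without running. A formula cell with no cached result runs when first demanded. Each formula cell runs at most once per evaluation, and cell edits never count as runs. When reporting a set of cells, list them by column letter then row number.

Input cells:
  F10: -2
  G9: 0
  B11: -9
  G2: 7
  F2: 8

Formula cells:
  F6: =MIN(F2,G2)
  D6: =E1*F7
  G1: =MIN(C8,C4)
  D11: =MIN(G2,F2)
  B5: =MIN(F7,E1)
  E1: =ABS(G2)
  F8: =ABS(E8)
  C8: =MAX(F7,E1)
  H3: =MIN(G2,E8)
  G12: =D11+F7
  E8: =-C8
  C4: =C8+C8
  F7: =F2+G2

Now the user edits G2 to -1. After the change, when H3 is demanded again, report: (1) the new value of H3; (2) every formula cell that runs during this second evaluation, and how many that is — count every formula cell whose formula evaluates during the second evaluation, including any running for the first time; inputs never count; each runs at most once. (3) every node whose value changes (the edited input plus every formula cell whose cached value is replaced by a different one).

H3 now evaluates to -7.
Run set: C8, E1, E8, F7, H3 (5 run).
Changed values: C8, E1, E8, F7, G2, H3.

Initial pass — values computed on the first demand:
  E1 = ABS(7) = 7
  F7 = 8 + 7 = 15
  C8 = MAX(15, 7) = 15
  E8 = -(15) = -15
  H3 = MIN(7, -15) = -15

Second demand — change propagation:
  E1: re-runs because G2 7->-1; new result 1.
  F7: re-runs because G2 7->-1; new result 7.
  C8: re-runs because F7 15->7; E1 7->1; new result 7.
  E8: re-runs because C8 15->7; new result -7.
  H3: re-runs because G2 7->-1; E8 -15->-7; new result -7.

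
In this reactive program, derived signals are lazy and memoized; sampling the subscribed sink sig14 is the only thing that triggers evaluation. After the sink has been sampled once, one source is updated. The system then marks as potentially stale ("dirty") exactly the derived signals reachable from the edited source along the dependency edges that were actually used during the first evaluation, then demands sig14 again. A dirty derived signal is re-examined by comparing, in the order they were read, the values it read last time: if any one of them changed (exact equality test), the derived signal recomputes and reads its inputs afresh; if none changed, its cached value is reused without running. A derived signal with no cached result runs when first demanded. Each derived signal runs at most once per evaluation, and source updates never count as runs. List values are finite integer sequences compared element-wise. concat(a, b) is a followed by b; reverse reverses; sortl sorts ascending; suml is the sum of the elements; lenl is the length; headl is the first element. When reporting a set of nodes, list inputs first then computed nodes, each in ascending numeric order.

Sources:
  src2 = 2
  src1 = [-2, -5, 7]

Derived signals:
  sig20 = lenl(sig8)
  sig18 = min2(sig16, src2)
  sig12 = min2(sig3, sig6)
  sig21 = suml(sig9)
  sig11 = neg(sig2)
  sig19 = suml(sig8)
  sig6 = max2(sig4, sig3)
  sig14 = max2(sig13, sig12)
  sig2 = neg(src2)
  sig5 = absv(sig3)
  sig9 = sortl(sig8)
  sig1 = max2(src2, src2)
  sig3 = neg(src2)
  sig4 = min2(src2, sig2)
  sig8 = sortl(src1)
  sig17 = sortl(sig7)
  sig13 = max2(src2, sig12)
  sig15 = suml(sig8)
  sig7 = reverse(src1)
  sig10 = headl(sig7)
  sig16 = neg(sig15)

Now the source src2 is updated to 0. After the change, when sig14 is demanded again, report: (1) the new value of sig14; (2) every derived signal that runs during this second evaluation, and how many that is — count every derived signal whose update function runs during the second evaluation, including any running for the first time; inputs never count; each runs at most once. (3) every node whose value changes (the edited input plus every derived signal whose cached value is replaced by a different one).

First demand of the output computes:
  sig2 = neg(2) = -2
  sig3 = neg(2) = -2
  sig4 = min2(2, -2) = -2
  sig6 = max2(-2, -2) = -2
  sig12 = min2(-2, -2) = -2
  sig13 = max2(2, -2) = 2
  sig14 = max2(2, -2) = 2

After the edit, cleaning proceeds:
  sig2: a read changed (src2 2->0) — executes, giving 0.
  sig3: a read changed (src2 2->0) — executes, giving 0.
  sig4: a read changed (src2 2->0; sig2 -2->0) — executes, giving 0.
  sig6: a read changed (sig4 -2->0; sig3 -2->0) — executes, giving 0.
  sig12: a read changed (sig3 -2->0; sig6 -2->0) — executes, giving 0.
  sig13: a read changed (src2 2->0; sig12 -2->0) — executes, giving 0.
  sig14: a read changed (sig13 2->0; sig12 -2->0) — executes, giving 0.

Demanding sig14 again yields 0.
7 derived signals run: sig2, sig3, sig4, sig6, sig12, sig13, sig14.
The nodes whose values change: src2, sig2, sig3, sig4, sig6, sig12, sig13, sig14.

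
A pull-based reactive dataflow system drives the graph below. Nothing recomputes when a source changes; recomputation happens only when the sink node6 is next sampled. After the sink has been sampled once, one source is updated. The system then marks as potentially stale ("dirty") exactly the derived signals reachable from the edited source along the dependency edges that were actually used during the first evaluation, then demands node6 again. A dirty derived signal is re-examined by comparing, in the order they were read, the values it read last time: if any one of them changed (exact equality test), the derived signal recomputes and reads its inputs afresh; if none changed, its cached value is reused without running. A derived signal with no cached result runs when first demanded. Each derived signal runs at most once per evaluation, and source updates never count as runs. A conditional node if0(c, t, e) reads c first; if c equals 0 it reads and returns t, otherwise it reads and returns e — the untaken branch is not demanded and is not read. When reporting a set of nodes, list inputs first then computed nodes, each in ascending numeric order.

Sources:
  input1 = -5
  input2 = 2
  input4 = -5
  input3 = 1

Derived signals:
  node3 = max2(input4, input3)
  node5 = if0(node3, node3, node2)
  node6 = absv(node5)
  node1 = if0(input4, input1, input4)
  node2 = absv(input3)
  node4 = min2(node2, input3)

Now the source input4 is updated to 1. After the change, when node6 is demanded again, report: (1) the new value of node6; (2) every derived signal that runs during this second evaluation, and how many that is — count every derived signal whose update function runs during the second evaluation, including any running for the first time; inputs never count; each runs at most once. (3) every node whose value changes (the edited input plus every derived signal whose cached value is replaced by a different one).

New value of node6: 1.
Derived signals that run: node3 — 1 in total.
Values that change: input4.
Key observation: the change is absorbed at node3 — it re-runs but produces the same value, and the output's value is unchanged.

First evaluation (everything demanded from the output):
  node2 = absv(1) = 1
  node3 = max2(-5, 1) = 1
  node5 = if0(node3=1 -> else branch node2) = 1
  node6 = absv(1) = 1

Propagation after the edit:
  node3: runs — input4 -5->1; result 1 (same value as before).
  node5: checked — values it read are unchanged (node3 unchanged, node2 unchanged); reused cached 1 without running.
  node6: checked — values it read are unchanged (node5 unchanged); reused cached 1 without running.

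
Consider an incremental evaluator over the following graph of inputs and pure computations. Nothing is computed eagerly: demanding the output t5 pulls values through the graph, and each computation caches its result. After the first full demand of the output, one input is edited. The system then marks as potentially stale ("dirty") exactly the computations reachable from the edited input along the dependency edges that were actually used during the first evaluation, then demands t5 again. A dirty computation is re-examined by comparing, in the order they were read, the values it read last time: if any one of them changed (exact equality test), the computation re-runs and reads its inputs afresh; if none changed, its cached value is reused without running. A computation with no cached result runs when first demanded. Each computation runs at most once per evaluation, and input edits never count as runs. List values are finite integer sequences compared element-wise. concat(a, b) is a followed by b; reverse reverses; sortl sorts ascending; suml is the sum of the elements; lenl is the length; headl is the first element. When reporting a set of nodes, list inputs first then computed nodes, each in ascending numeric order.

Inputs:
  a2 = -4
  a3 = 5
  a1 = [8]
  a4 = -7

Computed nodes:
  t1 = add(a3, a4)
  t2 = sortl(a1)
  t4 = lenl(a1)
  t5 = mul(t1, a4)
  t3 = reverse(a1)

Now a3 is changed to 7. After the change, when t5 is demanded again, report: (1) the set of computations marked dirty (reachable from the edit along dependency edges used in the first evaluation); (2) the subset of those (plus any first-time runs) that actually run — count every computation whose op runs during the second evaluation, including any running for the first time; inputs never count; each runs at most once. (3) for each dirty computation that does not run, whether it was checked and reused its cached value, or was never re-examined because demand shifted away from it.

Dirty set: t1, t5.
Run set: t1, t5 (2 run).
All dirty computations ended up running.

Initial pass — values computed on the first demand:
  t1 = add(5, -7) = -2
  t5 = mul(-2, -7) = 14

Second demand — change propagation:
  t1: re-runs because a3 5->7; new result 0.
  t5: re-runs because t1 -2->0; new result 0.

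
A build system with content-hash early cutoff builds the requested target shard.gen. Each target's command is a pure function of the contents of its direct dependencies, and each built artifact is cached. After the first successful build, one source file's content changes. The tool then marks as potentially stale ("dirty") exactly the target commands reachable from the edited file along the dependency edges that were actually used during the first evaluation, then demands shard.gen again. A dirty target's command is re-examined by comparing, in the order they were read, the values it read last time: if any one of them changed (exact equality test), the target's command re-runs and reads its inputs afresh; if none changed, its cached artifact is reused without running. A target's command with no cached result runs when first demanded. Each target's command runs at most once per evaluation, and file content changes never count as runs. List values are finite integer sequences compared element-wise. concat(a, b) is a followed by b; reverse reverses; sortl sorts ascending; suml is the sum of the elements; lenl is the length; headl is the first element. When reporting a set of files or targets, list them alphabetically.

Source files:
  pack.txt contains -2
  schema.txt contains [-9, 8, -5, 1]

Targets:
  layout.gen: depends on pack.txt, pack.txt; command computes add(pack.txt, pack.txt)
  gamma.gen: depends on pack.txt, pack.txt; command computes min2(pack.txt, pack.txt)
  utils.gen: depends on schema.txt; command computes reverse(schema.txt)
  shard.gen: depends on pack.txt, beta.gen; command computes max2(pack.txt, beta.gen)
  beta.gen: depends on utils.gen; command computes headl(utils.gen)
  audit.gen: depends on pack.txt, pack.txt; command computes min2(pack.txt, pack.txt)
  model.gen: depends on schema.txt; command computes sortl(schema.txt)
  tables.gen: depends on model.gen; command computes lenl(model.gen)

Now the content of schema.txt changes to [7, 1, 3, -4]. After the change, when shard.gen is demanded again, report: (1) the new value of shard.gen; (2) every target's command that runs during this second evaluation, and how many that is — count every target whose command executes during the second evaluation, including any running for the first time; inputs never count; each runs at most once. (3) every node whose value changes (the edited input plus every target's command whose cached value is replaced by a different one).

First evaluation (everything demanded from the output):
  utils.gen = reverse([-9, 8, -5, 1]) = [1, -5, 8, -9]
  beta.gen = headl([1, -5, 8, -9]) = 1
  shard.gen = max2(-2, 1) = 1

Propagation after the edit:
  utils.gen: runs — schema.txt [-9, 8, -5, 1]->[7, 1, 3, -4]; result [-4, 3, 1, 7].
  beta.gen: runs — utils.gen [1, -5, 8, -9]->[-4, 3, 1, 7]; result -4.
  shard.gen: runs — beta.gen 1->-4; result -2.

New value of shard.gen: -2.
Target commands that run: beta.gen, shard.gen, utils.gen — 3 in total.
Values that change: beta.gen, schema.txt, shard.gen, utils.gen.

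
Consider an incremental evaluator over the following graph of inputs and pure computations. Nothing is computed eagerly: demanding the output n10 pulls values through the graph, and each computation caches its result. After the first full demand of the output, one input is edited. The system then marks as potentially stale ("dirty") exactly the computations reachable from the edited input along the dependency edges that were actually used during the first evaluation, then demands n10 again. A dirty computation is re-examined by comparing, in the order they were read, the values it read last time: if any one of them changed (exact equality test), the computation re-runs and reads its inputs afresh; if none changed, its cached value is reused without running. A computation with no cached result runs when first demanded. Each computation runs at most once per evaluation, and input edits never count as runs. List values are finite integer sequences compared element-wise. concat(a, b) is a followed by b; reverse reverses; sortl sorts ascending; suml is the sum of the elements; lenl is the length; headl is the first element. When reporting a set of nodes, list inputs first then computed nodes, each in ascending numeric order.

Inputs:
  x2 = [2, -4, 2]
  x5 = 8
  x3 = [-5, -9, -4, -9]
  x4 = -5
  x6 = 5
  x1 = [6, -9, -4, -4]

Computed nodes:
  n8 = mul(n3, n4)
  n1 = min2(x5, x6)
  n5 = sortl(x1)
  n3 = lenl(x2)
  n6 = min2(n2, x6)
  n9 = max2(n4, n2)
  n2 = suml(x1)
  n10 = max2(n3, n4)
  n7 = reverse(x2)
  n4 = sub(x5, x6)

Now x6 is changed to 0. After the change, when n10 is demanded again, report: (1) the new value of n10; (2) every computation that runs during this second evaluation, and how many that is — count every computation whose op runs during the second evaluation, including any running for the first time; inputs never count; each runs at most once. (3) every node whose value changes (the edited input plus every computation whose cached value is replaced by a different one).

n10 now evaluates to 8.
Run set: n4, n10 (2 run).
Changed values: x6, n4, n10.

Initial pass — values computed on the first demand:
  n3 = lenl([2, -4, 2]) = 3
  n4 = sub(8, 5) = 3
  n10 = max2(3, 3) = 3

Second demand — change propagation:
  n4: re-runs because x6 5->0; new result 8.
  n10: re-runs because n4 3->8; new result 8.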